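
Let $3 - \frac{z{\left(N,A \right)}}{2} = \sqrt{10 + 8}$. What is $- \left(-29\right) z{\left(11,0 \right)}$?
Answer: $174 - 174 \sqrt{2} \approx -72.073$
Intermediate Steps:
$z{\left(N,A \right)} = 6 - 6 \sqrt{2}$ ($z{\left(N,A \right)} = 6 - 2 \sqrt{10 + 8} = 6 - 2 \sqrt{18} = 6 - 2 \cdot 3 \sqrt{2} = 6 - 6 \sqrt{2}$)
$- \left(-29\right) z{\left(11,0 \right)} = - \left(-29\right) \left(6 - 6 \sqrt{2}\right) = - (-174 + 174 \sqrt{2}) = 174 - 174 \sqrt{2}$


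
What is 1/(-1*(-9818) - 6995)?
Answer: 1/2823 ≈ 0.00035423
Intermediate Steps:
1/(-1*(-9818) - 6995) = 1/(9818 - 6995) = 1/2823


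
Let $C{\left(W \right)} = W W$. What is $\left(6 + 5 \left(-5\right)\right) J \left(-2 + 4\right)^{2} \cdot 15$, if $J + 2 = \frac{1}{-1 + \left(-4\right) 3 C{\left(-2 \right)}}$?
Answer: $\frac{112860}{49} \approx 2303.3$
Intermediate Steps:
$C{\left(W \right)} = W^{2}$
$J = - \frac{99}{49}$ ($J = -2 + \frac{1}{-1 + \left(-4\right) 3 \left(-2\right)^{2}} = -2 + \frac{1}{-1 - 48} = -2 + \frac{1}{-49} = -2 - \frac{1}{49} = - \frac{99}{49} \approx -2.0204$)
$\left(6 + 5 \left(-5\right)\right) J \left(-2 + 4\right)^{2} \cdot 15 = \left(6 + 5 \left(-5\right)\right) \left(- \frac{99}{49}\right) \left(-2 + 4\right)^{2} \cdot 15 = \left(6 - 25\right) \left(- \frac{99}{49}\right) 2^{2} \cdot 15 = \left(-19\right) \left(- \frac{99}{49}\right) 4 \cdot 15 = \frac{1881}{49} \cdot 4 \cdot 15 = \frac{7524}{49} \cdot 15 = \frac{112860}{49}$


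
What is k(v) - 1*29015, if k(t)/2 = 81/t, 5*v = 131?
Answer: -3800155/131 ≈ -29009.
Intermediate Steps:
v = 131/5 (v = (1/5)*131 = 131/5 ≈ 26.200)
k(t) = 162/t (k(t) = 2*(81/t) = 162/t)
k(v) - 1*29015 = 162/(131/5) - 1*29015 = 162*(5/131) - 29015 = 810/131 - 29015 = -3800155/131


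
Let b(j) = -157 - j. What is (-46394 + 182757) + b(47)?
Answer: 136159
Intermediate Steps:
(-46394 + 182757) + b(47) = (-46394 + 182757) + (-157 - 1*47) = 136363 + (-157 - 47) = 136363 - 204 = 136159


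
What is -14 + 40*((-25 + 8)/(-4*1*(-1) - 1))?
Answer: -722/3 ≈ -240.67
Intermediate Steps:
-14 + 40*((-25 + 8)/(-4*1*(-1) - 1)) = -14 + 40*(-17/(-4*(-1) - 1)) = -14 + 40*(-17/(4 - 1)) = -14 + 40*(-17/3) = -14 - 680/3 = -722/3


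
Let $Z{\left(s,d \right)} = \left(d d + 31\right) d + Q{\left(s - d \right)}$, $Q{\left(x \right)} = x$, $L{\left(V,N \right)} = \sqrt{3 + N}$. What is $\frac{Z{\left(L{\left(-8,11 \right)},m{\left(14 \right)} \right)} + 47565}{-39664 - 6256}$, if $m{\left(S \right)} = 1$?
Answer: $- \frac{11899}{11480} - \frac{\sqrt{14}}{45920} \approx -1.0366$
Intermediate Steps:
$Z{\left(s,d \right)} = s - d + d \left(31 + d^{2}\right)$ ($Z{\left(s,d \right)} = \left(d d + 31\right) d - \left(d - s\right) = \left(d^{2} + 31\right) d - \left(d - s\right) = \left(31 + d^{2}\right) d - \left(d - s\right) = d \left(31 + d^{2}\right) - \left(d - s\right) = s - d + d \left(31 + d^{2}\right)$)
$\frac{Z{\left(L{\left(-8,11 \right)},m{\left(14 \right)} \right)} + 47565}{-39664 - 6256} = \frac{\left(\sqrt{3 + 11} + 1^{3} + 30 \cdot 1\right) + 47565}{-39664 - 6256} = \frac{\left(\sqrt{14} + 1 + 30\right) + 47565}{-45920} = \left(\left(31 + \sqrt{14}\right) + 47565\right) \left(- \frac{1}{45920}\right) = \left(47596 + \sqrt{14}\right) \left(- \frac{1}{45920}\right) = - \frac{11899}{11480} - \frac{\sqrt{14}}{45920}$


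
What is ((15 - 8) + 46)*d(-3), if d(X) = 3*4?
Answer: 636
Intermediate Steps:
d(X) = 12
((15 - 8) + 46)*d(-3) = ((15 - 8) + 46)*12 = (7 + 46)*12 = 53*12 = 636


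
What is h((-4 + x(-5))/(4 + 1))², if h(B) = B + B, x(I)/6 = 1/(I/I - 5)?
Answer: 121/25 ≈ 4.8400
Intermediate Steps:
x(I) = -3/2 (x(I) = 6/(I/I - 5) = 6/(1 - 5) = 6/(-4) = 6*(-¼) = -3/2)
h(B) = 2*B
h((-4 + x(-5))/(4 + 1))² = (2*((-4 - 3/2)/(4 + 1)))² = (2*(-11/2/5))² = (2*(-11/2*⅕))² = (2*(-11/10))² = (-11/5)² = 121/25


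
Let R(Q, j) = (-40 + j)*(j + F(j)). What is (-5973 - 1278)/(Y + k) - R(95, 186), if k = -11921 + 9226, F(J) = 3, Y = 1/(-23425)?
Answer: -1741849740669/63130376 ≈ -27591.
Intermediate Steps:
Y = -1/23425 ≈ -4.2689e-5
k = -2695
R(Q, j) = (-40 + j)*(3 + j) (R(Q, j) = (-40 + j)*(j + 3) = (-40 + j)*(3 + j))
(-5973 - 1278)/(Y + k) - R(95, 186) = (-5973 - 1278)/(-1/23425 - 2695) - (-120 + 186**2 - 37*186) = -7251/(-63130376/23425) - (-120 + 34596 - 6882) = -7251*(-23425/63130376) - 1*27594 = 169854675/63130376 - 27594 = -1741849740669/63130376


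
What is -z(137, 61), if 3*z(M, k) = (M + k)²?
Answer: -13068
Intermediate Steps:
z(M, k) = (M + k)²/3
-z(137, 61) = -(137 + 61)²/3 = -198²/3 = -39204/3 = -1*13068 = -13068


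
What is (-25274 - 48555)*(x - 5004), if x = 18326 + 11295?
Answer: -1817448493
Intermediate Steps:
x = 29621
(-25274 - 48555)*(x - 5004) = (-25274 - 48555)*(29621 - 5004) = -73829*24617 = -1817448493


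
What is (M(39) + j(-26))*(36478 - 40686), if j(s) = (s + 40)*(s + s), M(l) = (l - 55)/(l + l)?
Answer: 119507200/39 ≈ 3.0643e+6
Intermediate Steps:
M(l) = (-55 + l)/(2*l) (M(l) = (-55 + l)/((2*l)) = (-55 + l)*(1/(2*l)) = (-55 + l)/(2*l))
j(s) = 2*s*(40 + s) (j(s) = (40 + s)*(2*s) = 2*s*(40 + s))
(M(39) + j(-26))*(36478 - 40686) = ((1/2)*(-55 + 39)/39 + 2*(-26)*(40 - 26))*(36478 - 40686) = ((1/2)*(1/39)*(-16) + 2*(-26)*14)*(-4208) = (-8/39 - 728)*(-4208) = -28400/39*(-4208) = 119507200/39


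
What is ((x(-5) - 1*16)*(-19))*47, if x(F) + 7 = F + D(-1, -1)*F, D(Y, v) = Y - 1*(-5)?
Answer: 42864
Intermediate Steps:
D(Y, v) = 5 + Y (D(Y, v) = Y + 5 = 5 + Y)
x(F) = -7 + 5*F (x(F) = -7 + (F + (5 - 1)*F) = -7 + (F + 4*F) = -7 + 5*F)
((x(-5) - 1*16)*(-19))*47 = (((-7 + 5*(-5)) - 1*16)*(-19))*47 = (((-7 - 25) - 16)*(-19))*47 = ((-32 - 16)*(-19))*47 = -48*(-19)*47 = 912*47 = 42864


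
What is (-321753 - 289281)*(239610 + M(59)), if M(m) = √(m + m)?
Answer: -146409856740 - 611034*√118 ≈ -1.4642e+11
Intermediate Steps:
M(m) = √2*√m (M(m) = √(2*m) = √2*√m)
(-321753 - 289281)*(239610 + M(59)) = (-321753 - 289281)*(239610 + √2*√59) = -611034*(239610 + √118) = -146409856740 - 611034*√118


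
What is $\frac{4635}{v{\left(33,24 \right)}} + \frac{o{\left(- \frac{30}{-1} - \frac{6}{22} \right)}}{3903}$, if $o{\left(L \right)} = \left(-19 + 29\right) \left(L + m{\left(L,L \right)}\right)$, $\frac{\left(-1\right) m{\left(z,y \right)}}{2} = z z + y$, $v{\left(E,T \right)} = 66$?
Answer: $\frac{20660795}{314842} \approx 65.623$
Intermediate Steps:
$m{\left(z,y \right)} = - 2 y - 2 z^{2}$ ($m{\left(z,y \right)} = - 2 \left(z z + y\right) = - 2 \left(z^{2} + y\right) = - 2 \left(y + z^{2}\right) = - 2 y - 2 z^{2}$)
$o{\left(L \right)} = - 20 L^{2} - 10 L$ ($o{\left(L \right)} = \left(-19 + 29\right) \left(L - \left(2 L + 2 L^{2}\right)\right) = 10 \left(- L - 2 L^{2}\right) = - 20 L^{2} - 10 L$)
$\frac{4635}{v{\left(33,24 \right)}} + \frac{o{\left(- \frac{30}{-1} - \frac{6}{22} \right)}}{3903} = \frac{4635}{66} + \frac{10 \left(- \frac{30}{-1} - \frac{6}{22}\right) \left(-1 - 2 \left(- \frac{30}{-1} - \frac{6}{22}\right)\right)}{3903} = 4635 \cdot \frac{1}{66} + 10 \left(\left(-30\right) \left(-1\right) - \frac{3}{11}\right) \left(-1 - 2 \left(\left(-30\right) \left(-1\right) - \frac{3}{11}\right)\right) \frac{1}{3903} = \frac{1545}{22} + 10 \left(30 - \frac{3}{11}\right) \left(-1 - 2 \left(30 - \frac{3}{11}\right)\right) \frac{1}{3903} = \frac{1545}{22} + 10 \cdot \frac{327}{11} \left(-1 - \frac{654}{11}\right) \frac{1}{3903} = \frac{1545}{22} + 10 \cdot \frac{327}{11} \left(- \frac{665}{11}\right) \frac{1}{3903} = \frac{1545}{22} - \frac{724850}{157421} = \frac{20660795}{314842}$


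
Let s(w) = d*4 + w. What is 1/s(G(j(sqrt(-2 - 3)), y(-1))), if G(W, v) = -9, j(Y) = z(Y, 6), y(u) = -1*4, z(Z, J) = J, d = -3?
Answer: -1/21 ≈ -0.047619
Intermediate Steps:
y(u) = -4
j(Y) = 6
s(w) = -12 + w (s(w) = -3*4 + w = -12 + w)
1/s(G(j(sqrt(-2 - 3)), y(-1))) = 1/(-12 - 9) = 1/(-21) = -1/21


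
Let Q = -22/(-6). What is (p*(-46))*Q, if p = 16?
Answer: -8096/3 ≈ -2698.7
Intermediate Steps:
Q = 11/3 (Q = -22*(-⅙) = 11/3 ≈ 3.6667)
(p*(-46))*Q = (16*(-46))*(11/3) = -736*11/3 = -8096/3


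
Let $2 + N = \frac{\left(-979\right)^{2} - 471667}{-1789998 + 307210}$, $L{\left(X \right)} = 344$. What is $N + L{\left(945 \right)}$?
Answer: $\frac{253313361}{741394} \approx 341.67$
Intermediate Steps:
$N = - \frac{1726175}{741394}$ ($N = -2 + \frac{\left(-979\right)^{2} - 471667}{-1789998 + 307210} = -2 + \frac{958441 - 471667}{-1482788} = -2 + 486774 \left(- \frac{1}{1482788}\right) = -2 - \frac{243387}{741394} = - \frac{1726175}{741394} \approx -2.3283$)
$N + L{\left(945 \right)} = - \frac{1726175}{741394} + 344 = \frac{253313361}{741394}$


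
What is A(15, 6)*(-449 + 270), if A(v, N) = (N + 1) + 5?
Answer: -2148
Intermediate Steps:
A(v, N) = 6 + N (A(v, N) = (1 + N) + 5 = 6 + N)
A(15, 6)*(-449 + 270) = (6 + 6)*(-449 + 270) = 12*(-179) = -2148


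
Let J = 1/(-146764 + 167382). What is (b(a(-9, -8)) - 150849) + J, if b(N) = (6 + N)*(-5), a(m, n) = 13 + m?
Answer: -3111235581/20618 ≈ -1.5090e+5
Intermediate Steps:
J = 1/20618 ≈ 4.8501e-5
b(N) = -30 - 5*N
(b(a(-9, -8)) - 150849) + J = ((-30 - 5*(13 - 9)) - 150849) + 1/20618 = ((-30 - 5*4) - 150849) + 1/20618 = ((-30 - 20) - 150849) + 1/20618 = (-50 - 150849) + 1/20618 = -150899 + 1/20618 = -3111235581/20618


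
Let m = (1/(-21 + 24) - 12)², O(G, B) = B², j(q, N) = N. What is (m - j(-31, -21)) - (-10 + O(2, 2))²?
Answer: 1090/9 ≈ 121.11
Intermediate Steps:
m = 1225/9 (m = (1/3 - 12)² = (⅓ - 12)² = (-35/3)² = 1225/9 ≈ 136.11)
(m - j(-31, -21)) - (-10 + O(2, 2))² = (1225/9 - 1*(-21)) - (-10 + 2²)² = (1225/9 + 21) - (-10 + 4)² = 1414/9 - 1*(-6)² = 1414/9 - 1*36 = 1414/9 - 36 = 1090/9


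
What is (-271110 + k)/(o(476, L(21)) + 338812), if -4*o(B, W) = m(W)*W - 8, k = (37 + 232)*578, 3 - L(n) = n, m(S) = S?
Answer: -115628/338733 ≈ -0.34135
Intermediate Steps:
L(n) = 3 - n
k = 155482 (k = 269*578 = 155482)
o(B, W) = 2 - W**2/4 (o(B, W) = -(W*W - 8)/4 = -(W**2 - 8)/4 = -(-8 + W**2)/4 = 2 - W**2/4)
(-271110 + k)/(o(476, L(21)) + 338812) = (-271110 + 155482)/((2 - (3 - 1*21)**2/4) + 338812) = -115628/((2 - (3 - 21)**2/4) + 338812) = -115628/((2 - 1/4*(-18)**2) + 338812) = -115628/((2 - 1/4*324) + 338812) = -115628/((2 - 81) + 338812) = -115628/(-79 + 338812) = -115628/338733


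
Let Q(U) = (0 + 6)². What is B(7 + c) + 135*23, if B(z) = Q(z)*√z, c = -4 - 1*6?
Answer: 3105 + 36*I*√3 ≈ 3105.0 + 62.354*I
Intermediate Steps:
c = -10 (c = -4 - 6 = -10)
Q(U) = 36 (Q(U) = 6² = 36)
B(z) = 36*√z
B(7 + c) + 135*23 = 36*√(7 - 10) + 135*23 = 36*√(-3) + 3105 = 36*(I*√3) + 3105 = 36*I*√3 + 3105 = 3105 + 36*I*√3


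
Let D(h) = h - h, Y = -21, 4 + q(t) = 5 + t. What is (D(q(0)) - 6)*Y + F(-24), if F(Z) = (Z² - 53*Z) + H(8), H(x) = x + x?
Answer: 1990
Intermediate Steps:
q(t) = 1 + t (q(t) = -4 + (5 + t) = 1 + t)
H(x) = 2*x
F(Z) = 16 + Z² - 53*Z (F(Z) = (Z² - 53*Z) + 2*8 = (Z² - 53*Z) + 16 = 16 + Z² - 53*Z)
D(h) = 0
(D(q(0)) - 6)*Y + F(-24) = (0 - 6)*(-21) + (16 + (-24)² - 53*(-24)) = -6*(-21) + (16 + 576 + 1272) = 126 + 1864 = 1990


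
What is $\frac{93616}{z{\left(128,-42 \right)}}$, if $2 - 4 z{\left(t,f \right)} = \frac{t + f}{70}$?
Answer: $\frac{13106240}{27} \approx 4.8542 \cdot 10^{5}$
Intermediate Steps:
$z{\left(t,f \right)} = \frac{1}{2} - \frac{f}{280} - \frac{t}{280}$ ($z{\left(t,f \right)} = \frac{1}{2} - \frac{\left(t + f\right) \frac{1}{70}}{4} = \frac{1}{2} - \frac{\left(f + t\right) \frac{1}{70}}{4} = \frac{1}{2} - \frac{\frac{f}{70} + \frac{t}{70}}{4} = \frac{1}{2} - \left(\frac{f}{280} + \frac{t}{280}\right) = \frac{1}{2} - \frac{f}{280} - \frac{t}{280}$)
$\frac{93616}{z{\left(128,-42 \right)}} = \frac{93616}{\frac{1}{2} - - \frac{3}{20} - \frac{16}{35}} = \frac{93616}{\frac{1}{2} + \frac{3}{20} - \frac{16}{35}} = \frac{93616}{\frac{27}{140}} = 93616 \cdot \frac{140}{27} = \frac{13106240}{27}$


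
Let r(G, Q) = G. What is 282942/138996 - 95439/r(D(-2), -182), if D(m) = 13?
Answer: -396329/54 ≈ -7339.4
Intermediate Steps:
282942/138996 - 95439/r(D(-2), -182) = 282942/138996 - 95439/13 = 282942*(1/138996) - 95439*1/13 = 1429/702 - 95439/13 = -396329/54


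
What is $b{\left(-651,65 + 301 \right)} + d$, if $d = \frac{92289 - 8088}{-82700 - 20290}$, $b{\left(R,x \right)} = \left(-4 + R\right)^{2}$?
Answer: $\frac{14728400183}{34330} \approx 4.2902 \cdot 10^{5}$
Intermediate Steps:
$d = - \frac{28067}{34330}$ ($d = \frac{84201}{-102990} = 84201 \left(- \frac{1}{102990}\right) = - \frac{28067}{34330} \approx -0.81756$)
$b{\left(-651,65 + 301 \right)} + d = \left(-4 - 651\right)^{2} - \frac{28067}{34330} = \left(-655\right)^{2} - \frac{28067}{34330} = 429025 - \frac{28067}{34330} = \frac{14728400183}{34330}$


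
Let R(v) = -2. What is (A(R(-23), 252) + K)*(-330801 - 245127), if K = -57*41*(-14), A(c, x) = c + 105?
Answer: -18902532888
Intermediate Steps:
A(c, x) = 105 + c
K = 32718 (K = -2337*(-14) = 32718)
(A(R(-23), 252) + K)*(-330801 - 245127) = ((105 - 2) + 32718)*(-330801 - 245127) = (103 + 32718)*(-575928) = 32821*(-575928) = -18902532888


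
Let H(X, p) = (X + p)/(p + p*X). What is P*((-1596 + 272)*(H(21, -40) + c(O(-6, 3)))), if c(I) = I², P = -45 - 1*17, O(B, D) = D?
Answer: 81462079/110 ≈ 7.4056e+5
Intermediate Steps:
H(X, p) = (X + p)/(p + X*p)
P = -62 (P = -45 - 17 = -62)
P*((-1596 + 272)*(H(21, -40) + c(O(-6, 3)))) = -62*(-1596 + 272)*((21 - 40)/((-40)*(1 + 21)) + 3²) = -(-82088)*(-1/40*(-19)/22 + 9) = -(-82088)*(-1/40*1/22*(-19) + 9) = -(-82088)*(19/880 + 9) = -(-82088)*7939/880 = -62*(-2627809/220) = 81462079/110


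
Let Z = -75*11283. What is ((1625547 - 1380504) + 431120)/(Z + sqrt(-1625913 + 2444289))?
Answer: -190728678225/238698644083 - 1352326*sqrt(204594)/716095932249 ≈ -0.79989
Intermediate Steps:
Z = -846225
((1625547 - 1380504) + 431120)/(Z + sqrt(-1625913 + 2444289)) = ((1625547 - 1380504) + 431120)/(-846225 + sqrt(-1625913 + 2444289)) = (245043 + 431120)/(-846225 + sqrt(818376)) = 676163/(-846225 + 2*sqrt(204594))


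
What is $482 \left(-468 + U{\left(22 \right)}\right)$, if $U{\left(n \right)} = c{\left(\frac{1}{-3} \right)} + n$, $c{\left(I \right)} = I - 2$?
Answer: $- \frac{648290}{3} \approx -2.161 \cdot 10^{5}$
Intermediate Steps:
$c{\left(I \right)} = -2 + I$ ($c{\left(I \right)} = I - 2 = -2 + I$)
$U{\left(n \right)} = - \frac{7}{3} + n$ ($U{\left(n \right)} = \left(-2 + \frac{1}{-3}\right) + n = \left(-2 - \frac{1}{3}\right) + n = - \frac{7}{3} + n$)
$482 \left(-468 + U{\left(22 \right)}\right) = 482 \left(-468 + \left(- \frac{7}{3} + 22\right)\right) = 482 \left(-468 + \frac{59}{3}\right) = 482 \left(- \frac{1345}{3}\right) = - \frac{648290}{3}$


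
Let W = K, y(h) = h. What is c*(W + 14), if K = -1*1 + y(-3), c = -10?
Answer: -100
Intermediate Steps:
K = -4 (K = -1*1 - 3 = -1 - 3 = -4)
W = -4
c*(W + 14) = -10*(-4 + 14) = -10*10 = -100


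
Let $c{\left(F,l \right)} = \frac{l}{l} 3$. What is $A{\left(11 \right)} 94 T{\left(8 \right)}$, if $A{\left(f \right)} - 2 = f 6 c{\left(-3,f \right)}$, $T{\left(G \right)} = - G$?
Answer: $-150400$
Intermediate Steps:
$c{\left(F,l \right)} = 3$ ($c{\left(F,l \right)} = 1 \cdot 3 = 3$)
$A{\left(f \right)} = 2 + 18 f$ ($A{\left(f \right)} = 2 + f 6 \cdot 3 = 2 + 6 f 3 = 2 + 18 f$)
$A{\left(11 \right)} 94 T{\left(8 \right)} = \left(2 + 18 \cdot 11\right) 94 \left(\left(-1\right) 8\right) = \left(2 + 198\right) 94 \left(-8\right) = 200 \cdot 94 \left(-8\right) = 18800 \left(-8\right) = -150400$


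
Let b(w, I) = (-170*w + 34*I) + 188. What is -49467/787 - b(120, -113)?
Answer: 18881031/787 ≈ 23991.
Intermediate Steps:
b(w, I) = 188 - 170*w + 34*I
-49467/787 - b(120, -113) = -49467/787 - (188 - 170*120 + 34*(-113)) = -49467*1/787 - (188 - 20400 - 3842) = -49467/787 - 1*(-24054) = -49467/787 + 24054 = 18881031/787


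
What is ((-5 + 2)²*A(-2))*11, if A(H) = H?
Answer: -198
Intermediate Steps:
((-5 + 2)²*A(-2))*11 = ((-5 + 2)²*(-2))*11 = ((-3)²*(-2))*11 = (9*(-2))*11 = -18*11 = -198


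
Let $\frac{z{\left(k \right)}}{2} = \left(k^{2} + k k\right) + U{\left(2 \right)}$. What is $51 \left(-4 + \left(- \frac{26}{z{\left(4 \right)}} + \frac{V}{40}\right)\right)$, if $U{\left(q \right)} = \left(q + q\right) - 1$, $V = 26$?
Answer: $- \frac{26571}{140} \approx -189.79$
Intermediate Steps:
$U{\left(q \right)} = -1 + 2 q$ ($U{\left(q \right)} = 2 q - 1 = -1 + 2 q$)
$z{\left(k \right)} = 6 + 4 k^{2}$ ($z{\left(k \right)} = 2 \left(\left(k^{2} + k k\right) + \left(-1 + 2 \cdot 2\right)\right) = 2 \left(\left(k^{2} + k^{2}\right) + \left(-1 + 4\right)\right) = 2 \left(2 k^{2} + 3\right) = 2 \left(3 + 2 k^{2}\right) = 6 + 4 k^{2}$)
$51 \left(-4 + \left(- \frac{26}{z{\left(4 \right)}} + \frac{V}{40}\right)\right) = 51 \left(-4 + \left(- \frac{26}{6 + 4 \cdot 4^{2}} + \frac{26}{40}\right)\right) = 51 \left(-4 + \left(- \frac{26}{6 + 4 \cdot 16} + 26 \cdot \frac{1}{40}\right)\right) = 51 \left(-4 + \left(- \frac{26}{6 + 64} + \frac{13}{20}\right)\right) = 51 \left(-4 + \left(- \frac{26}{70} + \frac{13}{20}\right)\right) = 51 \left(-4 + \left(\left(-26\right) \frac{1}{70} + \frac{13}{20}\right)\right) = 51 \left(-4 + \left(- \frac{13}{35} + \frac{13}{20}\right)\right) = 51 \left(-4 + \frac{39}{140}\right) = 51 \left(- \frac{521}{140}\right) = - \frac{26571}{140}$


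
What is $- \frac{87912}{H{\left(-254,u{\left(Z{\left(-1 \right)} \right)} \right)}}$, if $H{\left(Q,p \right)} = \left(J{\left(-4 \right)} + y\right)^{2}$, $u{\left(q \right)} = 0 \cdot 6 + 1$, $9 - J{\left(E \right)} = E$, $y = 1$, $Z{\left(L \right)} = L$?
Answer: $- \frac{21978}{49} \approx -448.53$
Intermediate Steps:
$J{\left(E \right)} = 9 - E$
$u{\left(q \right)} = 1$ ($u{\left(q \right)} = 0 + 1 = 1$)
$H{\left(Q,p \right)} = 196$ ($H{\left(Q,p \right)} = \left(\left(9 - -4\right) + 1\right)^{2} = \left(\left(9 + 4\right) + 1\right)^{2} = \left(13 + 1\right)^{2} = 14^{2} = 196$)
$- \frac{87912}{H{\left(-254,u{\left(Z{\left(-1 \right)} \right)} \right)}} = - \frac{87912}{196} = \left(-87912\right) \frac{1}{196} = - \frac{21978}{49}$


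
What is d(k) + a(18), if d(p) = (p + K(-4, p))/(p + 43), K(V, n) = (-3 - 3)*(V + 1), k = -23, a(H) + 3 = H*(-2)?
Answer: -157/4 ≈ -39.250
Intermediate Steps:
a(H) = -3 - 2*H (a(H) = -3 + H*(-2) = -3 - 2*H)
K(V, n) = -6 - 6*V (K(V, n) = -6*(1 + V) = -6 - 6*V)
d(p) = (18 + p)/(43 + p) (d(p) = (p + (-6 - 6*(-4)))/(p + 43) = (p + (-6 + 24))/(43 + p) = (p + 18)/(43 + p) = (18 + p)/(43 + p))
d(k) + a(18) = (18 - 23)/(43 - 23) + (-3 - 2*18) = -5/20 + (-3 - 36) = (1/20)*(-5) - 39 = -¼ - 39 = -157/4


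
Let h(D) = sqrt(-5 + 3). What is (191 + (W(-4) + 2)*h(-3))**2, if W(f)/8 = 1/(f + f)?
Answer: (191 + I*sqrt(2))**2 ≈ 36479.0 + 540.2*I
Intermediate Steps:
h(D) = I*sqrt(2) (h(D) = sqrt(-2) = I*sqrt(2))
W(f) = 4/f (W(f) = 8/(f + f) = 8/((2*f)) = 8*(1/(2*f)) = 4/f)
(191 + (W(-4) + 2)*h(-3))**2 = (191 + (4/(-4) + 2)*(I*sqrt(2)))**2 = (191 + (4*(-1/4) + 2)*(I*sqrt(2)))**2 = (191 + (-1 + 2)*(I*sqrt(2)))**2 = (191 + 1*(I*sqrt(2)))**2 = (191 + I*sqrt(2))**2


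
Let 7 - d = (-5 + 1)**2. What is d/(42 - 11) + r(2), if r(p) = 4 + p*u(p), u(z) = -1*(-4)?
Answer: 363/31 ≈ 11.710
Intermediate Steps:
u(z) = 4
r(p) = 4 + 4*p (r(p) = 4 + p*4 = 4 + 4*p)
d = -9 (d = 7 - (-5 + 1)**2 = 7 - 1*(-4)**2 = 7 - 1*16 = 7 - 16 = -9)
d/(42 - 11) + r(2) = -9/(42 - 11) + (4 + 4*2) = -9/31 + (4 + 8) = (1/31)*(-9) + 12 = -9/31 + 12 = 363/31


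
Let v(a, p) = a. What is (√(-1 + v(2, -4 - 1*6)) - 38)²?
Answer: 1369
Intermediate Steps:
(√(-1 + v(2, -4 - 1*6)) - 38)² = (√(-1 + 2) - 38)² = (√1 - 38)² = (1 - 38)² = (-37)² = 1369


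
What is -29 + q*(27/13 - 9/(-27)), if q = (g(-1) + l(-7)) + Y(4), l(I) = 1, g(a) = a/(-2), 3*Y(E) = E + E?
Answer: -2218/117 ≈ -18.957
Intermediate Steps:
Y(E) = 2*E/3 (Y(E) = (E + E)/3 = (2*E)/3 = 2*E/3)
g(a) = -a/2 (g(a) = a*(-½) = -a/2)
q = 25/6 (q = (-½*(-1) + 1) + (⅔)*4 = (½ + 1) + 8/3 = 3/2 + 8/3 = 25/6 ≈ 4.1667)
-29 + q*(27/13 - 9/(-27)) = -29 + 25*(27/13 - 9/(-27))/6 = -29 + 25*(27*(1/13) - 9*(-1/27))/6 = -29 + 25*(27/13 + ⅓)/6 = -29 + (25/6)*(94/39) = -29 + 1175/117 = -2218/117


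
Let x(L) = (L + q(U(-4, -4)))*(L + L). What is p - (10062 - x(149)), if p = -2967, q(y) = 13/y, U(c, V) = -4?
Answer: 60809/2 ≈ 30405.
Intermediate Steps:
x(L) = 2*L*(-13/4 + L) (x(L) = (L + 13/(-4))*(L + L) = (L + 13*(-¼))*(2*L) = (L - 13/4)*(2*L) = (-13/4 + L)*(2*L) = 2*L*(-13/4 + L))
p - (10062 - x(149)) = -2967 - (10062 - 149*(-13 + 4*149)/2) = -2967 - (10062 - 149*(-13 + 596)/2) = -2967 - (10062 - 149*583/2) = -2967 - (10062 - 1*86867/2) = -2967 - (10062 - 86867/2) = -2967 - 1*(-66743/2) = -2967 + 66743/2 = 60809/2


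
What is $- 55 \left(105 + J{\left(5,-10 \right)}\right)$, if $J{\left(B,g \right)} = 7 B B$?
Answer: $-15400$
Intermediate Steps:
$J{\left(B,g \right)} = 7 B^{2}$
$- 55 \left(105 + J{\left(5,-10 \right)}\right) = - 55 \left(105 + 7 \cdot 5^{2}\right) = - 55 \left(105 + 7 \cdot 25\right) = - 55 \left(105 + 175\right) = \left(-55\right) 280 = -15400$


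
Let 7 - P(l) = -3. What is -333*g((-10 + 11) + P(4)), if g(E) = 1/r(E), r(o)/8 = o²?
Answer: -333/968 ≈ -0.34401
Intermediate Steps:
P(l) = 10 (P(l) = 7 - 1*(-3) = 7 + 3 = 10)
r(o) = 8*o²
g(E) = 1/(8*E²)
-333*g((-10 + 11) + P(4)) = -333/(8*((-10 + 11) + 10)²) = -333/(8*(1 + 10)²) = -333/(8*11²) = -333/(8*121) = -333*1/968 = -333/968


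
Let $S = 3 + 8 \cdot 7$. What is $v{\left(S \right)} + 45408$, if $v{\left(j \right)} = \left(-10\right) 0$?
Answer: $45408$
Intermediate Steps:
$S = 59$ ($S = 3 + 56 = 59$)
$v{\left(j \right)} = 0$
$v{\left(S \right)} + 45408 = 0 + 45408 = 45408$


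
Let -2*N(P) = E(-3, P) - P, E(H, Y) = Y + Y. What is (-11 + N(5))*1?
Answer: -27/2 ≈ -13.500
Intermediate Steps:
E(H, Y) = 2*Y
N(P) = -P/2 (N(P) = -(2*P - P)/2 = -P/2)
(-11 + N(5))*1 = (-11 - 1/2*5)*1 = (-11 - 5/2)*1 = -27/2*1 = -27/2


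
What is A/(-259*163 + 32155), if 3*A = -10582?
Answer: 407/1161 ≈ 0.35056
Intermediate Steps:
A = -10582/3 (A = (⅓)*(-10582) = -10582/3 ≈ -3527.3)
A/(-259*163 + 32155) = -10582/(3*(-259*163 + 32155)) = -10582/(3*(-42217 + 32155)) = -10582/3/(-10062) = -10582/3*(-1/10062) = 407/1161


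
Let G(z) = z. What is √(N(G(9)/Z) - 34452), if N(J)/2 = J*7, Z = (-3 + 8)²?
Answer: 3*I*√95686/5 ≈ 185.6*I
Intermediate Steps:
Z = 25 (Z = 5² = 25)
N(J) = 14*J (N(J) = 2*(J*7) = 2*(7*J) = 14*J)
√(N(G(9)/Z) - 34452) = √(14*(9/25) - 34452) = √(126/25 - 34452) = √(-861174/25) = 3*I*√95686/5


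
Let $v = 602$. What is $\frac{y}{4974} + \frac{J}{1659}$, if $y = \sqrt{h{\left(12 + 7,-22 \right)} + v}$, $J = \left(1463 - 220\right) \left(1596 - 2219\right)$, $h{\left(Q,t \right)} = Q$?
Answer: $- \frac{110627}{237} + \frac{\sqrt{69}}{1658} \approx -466.78$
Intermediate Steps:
$J = -774389$ ($J = 1243 \left(-623\right) = -774389$)
$y = 3 \sqrt{69}$ ($y = \sqrt{\left(12 + 7\right) + 602} = \sqrt{19 + 602} = \sqrt{621} = 3 \sqrt{69} \approx 24.92$)
$\frac{y}{4974} + \frac{J}{1659} = \frac{3 \sqrt{69}}{4974} - \frac{774389}{1659} = 3 \sqrt{69} \cdot \frac{1}{4974} - \frac{110627}{237} = \frac{\sqrt{69}}{1658} - \frac{110627}{237} = - \frac{110627}{237} + \frac{\sqrt{69}}{1658}$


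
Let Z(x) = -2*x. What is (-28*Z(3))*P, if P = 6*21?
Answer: 21168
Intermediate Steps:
P = 126
(-28*Z(3))*P = -(-56)*3*126 = -28*(-6)*126 = 168*126 = 21168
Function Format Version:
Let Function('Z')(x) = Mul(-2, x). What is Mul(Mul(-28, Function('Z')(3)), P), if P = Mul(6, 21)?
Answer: 21168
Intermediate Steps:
P = 126
Mul(Mul(-28, Function('Z')(3)), P) = Mul(Mul(-28, Mul(-2, 3)), 126) = Mul(Mul(-28, -6), 126) = Mul(168, 126) = 21168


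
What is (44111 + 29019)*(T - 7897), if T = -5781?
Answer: -1000272140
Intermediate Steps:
(44111 + 29019)*(T - 7897) = (44111 + 29019)*(-5781 - 7897) = 73130*(-13678) = -1000272140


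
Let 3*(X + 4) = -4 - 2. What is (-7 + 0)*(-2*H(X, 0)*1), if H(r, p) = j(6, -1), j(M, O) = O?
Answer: -14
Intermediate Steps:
X = -6 (X = -4 + (-4 - 2)/3 = -4 + (⅓)*(-6) = -4 - 2 = -6)
H(r, p) = -1
(-7 + 0)*(-2*H(X, 0)*1) = (-7 + 0)*(-2*(-1)*1) = -14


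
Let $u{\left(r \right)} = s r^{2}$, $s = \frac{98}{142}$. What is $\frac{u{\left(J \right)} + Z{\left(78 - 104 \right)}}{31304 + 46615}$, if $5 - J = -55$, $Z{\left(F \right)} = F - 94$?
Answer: $\frac{55960}{1844083} \approx 0.030346$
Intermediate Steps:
$s = \frac{49}{71}$ ($s = 98 \cdot \frac{1}{142} = \frac{49}{71} \approx 0.69014$)
$Z{\left(F \right)} = -94 + F$
$J = 60$ ($J = 5 - -55 = 5 + 55 = 60$)
$u{\left(r \right)} = \frac{49 r^{2}}{71}$
$\frac{u{\left(J \right)} + Z{\left(78 - 104 \right)}}{31304 + 46615} = \frac{\frac{49 \cdot 60^{2}}{71} + \left(-94 + \left(78 - 104\right)\right)}{31304 + 46615} = \frac{\frac{49}{71} \cdot 3600 - 120}{77919} = \left(\frac{176400}{71} - 120\right) \frac{1}{77919} = \frac{167880}{71} \cdot \frac{1}{77919} = \frac{55960}{1844083}$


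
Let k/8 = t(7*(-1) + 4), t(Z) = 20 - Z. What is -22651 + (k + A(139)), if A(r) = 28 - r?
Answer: -22578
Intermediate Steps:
k = 184 (k = 8*(20 - (7*(-1) + 4)) = 8*(20 - (-7 + 4)) = 8*(20 - 1*(-3)) = 8*(20 + 3) = 8*23 = 184)
-22651 + (k + A(139)) = -22651 + (184 + (28 - 1*139)) = -22651 + (184 + (28 - 139)) = -22651 + (184 - 111) = -22651 + 73 = -22578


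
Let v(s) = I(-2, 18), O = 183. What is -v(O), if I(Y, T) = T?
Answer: -18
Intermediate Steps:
v(s) = 18
-v(O) = -1*18 = -18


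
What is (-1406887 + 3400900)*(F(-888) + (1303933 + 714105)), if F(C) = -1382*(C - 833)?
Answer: 8766598393980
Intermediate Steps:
F(C) = 1151206 - 1382*C (F(C) = -1382*(-833 + C) = 1151206 - 1382*C)
(-1406887 + 3400900)*(F(-888) + (1303933 + 714105)) = (-1406887 + 3400900)*((1151206 - 1382*(-888)) + (1303933 + 714105)) = 1994013*((1151206 + 1227216) + 2018038) = 1994013*(2378422 + 2018038) = 1994013*4396460 = 8766598393980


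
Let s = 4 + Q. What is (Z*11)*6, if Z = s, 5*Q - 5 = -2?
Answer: 1518/5 ≈ 303.60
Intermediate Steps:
Q = 3/5 (Q = 1 + (1/5)*(-2) = 1 - 2/5 = 3/5 ≈ 0.60000)
s = 23/5 (s = 4 + 3/5 = 23/5 ≈ 4.6000)
Z = 23/5 ≈ 4.6000
(Z*11)*6 = ((23/5)*11)*6 = (253/5)*6 = 1518/5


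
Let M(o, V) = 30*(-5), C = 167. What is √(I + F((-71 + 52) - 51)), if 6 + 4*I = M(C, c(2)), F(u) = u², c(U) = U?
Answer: √4861 ≈ 69.721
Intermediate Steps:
M(o, V) = -150
I = -39 (I = -3/2 + (¼)*(-150) = -3/2 - 75/2 = -39)
√(I + F((-71 + 52) - 51)) = √(-39 + ((-71 + 52) - 51)²) = √(-39 + (-19 - 51)²) = √(-39 + (-70)²) = √(-39 + 4900) = √4861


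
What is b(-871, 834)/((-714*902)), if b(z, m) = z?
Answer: 871/644028 ≈ 0.0013524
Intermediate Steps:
b(-871, 834)/((-714*902)) = -871/((-714*902)) = -871/(-644028) = -871*(-1/644028) = 871/644028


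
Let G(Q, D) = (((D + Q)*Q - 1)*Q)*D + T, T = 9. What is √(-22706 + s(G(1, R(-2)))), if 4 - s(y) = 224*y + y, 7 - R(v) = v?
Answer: 2*I*√10738 ≈ 207.25*I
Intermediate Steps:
R(v) = 7 - v
G(Q, D) = 9 + D*Q*(-1 + Q*(D + Q)) (G(Q, D) = (((D + Q)*Q - 1)*Q)*D + 9 = ((Q*(D + Q) - 1)*Q)*D + 9 = ((-1 + Q*(D + Q))*Q)*D + 9 = (Q*(-1 + Q*(D + Q)))*D + 9 = D*Q*(-1 + Q*(D + Q)) + 9 = 9 + D*Q*(-1 + Q*(D + Q)))
s(y) = 4 - 225*y (s(y) = 4 - (224*y + y) = 4 - 225*y)
√(-22706 + s(G(1, R(-2)))) = √(-22706 + (4 - 225*(9 + (7 - 1*(-2))*1³ + (7 - 1*(-2))²*1² - 1*(7 - 1*(-2))*1))) = √(-22706 + (4 - 225*(9 + (7 + 2)*1 + (7 + 2)²*1 - 1*(7 + 2)*1))) = √(-22706 + (4 - 225*(9 + 9*1 + 9²*1 - 1*9*1))) = √(-22706 + (4 - 225*(9 + 9 + 81*1 - 9))) = √(-22706 + (4 - 225*(9 + 9 + 81 - 9))) = √(-22706 + (4 - 225*90)) = √(-22706 + (4 - 20250)) = √(-22706 - 20246) = √(-42952) = 2*I*√10738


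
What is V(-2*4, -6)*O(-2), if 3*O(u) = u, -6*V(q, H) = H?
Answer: -⅔ ≈ -0.66667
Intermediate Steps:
V(q, H) = -H/6
O(u) = u/3
V(-2*4, -6)*O(-2) = (-⅙*(-6))*((⅓)*(-2)) = 1*(-⅔) = -⅔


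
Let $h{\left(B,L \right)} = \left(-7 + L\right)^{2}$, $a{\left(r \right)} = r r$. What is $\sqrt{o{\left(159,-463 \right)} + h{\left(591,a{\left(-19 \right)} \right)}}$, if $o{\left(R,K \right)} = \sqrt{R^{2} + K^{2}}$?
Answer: $\sqrt{125316 + 5 \sqrt{9586}} \approx 354.69$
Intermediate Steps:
$a{\left(r \right)} = r^{2}$
$o{\left(R,K \right)} = \sqrt{K^{2} + R^{2}}$
$\sqrt{o{\left(159,-463 \right)} + h{\left(591,a{\left(-19 \right)} \right)}} = \sqrt{\sqrt{\left(-463\right)^{2} + 159^{2}} + \left(-7 + \left(-19\right)^{2}\right)^{2}} = \sqrt{\sqrt{214369 + 25281} + \left(-7 + 361\right)^{2}} = \sqrt{\sqrt{239650} + 354^{2}} = \sqrt{5 \sqrt{9586} + 125316} = \sqrt{125316 + 5 \sqrt{9586}}$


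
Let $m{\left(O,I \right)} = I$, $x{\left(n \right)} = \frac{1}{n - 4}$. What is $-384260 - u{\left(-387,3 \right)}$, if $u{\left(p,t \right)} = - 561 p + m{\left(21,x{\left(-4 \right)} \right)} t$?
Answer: $- \frac{4810933}{8} \approx -6.0137 \cdot 10^{5}$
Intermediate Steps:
$x{\left(n \right)} = \frac{1}{-4 + n}$
$u{\left(p,t \right)} = - 561 p - \frac{t}{8}$ ($u{\left(p,t \right)} = - 561 p + \frac{t}{-4 - 4} = - 561 p + \frac{t}{-8} = - 561 p - \frac{t}{8}$)
$-384260 - u{\left(-387,3 \right)} = -384260 - \left(\left(-561\right) \left(-387\right) - \frac{3}{8}\right) = -384260 - \left(217107 - \frac{3}{8}\right) = -384260 - \frac{1736853}{8} = - \frac{4810933}{8}$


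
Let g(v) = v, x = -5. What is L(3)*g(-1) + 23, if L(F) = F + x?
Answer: 25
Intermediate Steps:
L(F) = -5 + F (L(F) = F - 5 = -5 + F)
L(3)*g(-1) + 23 = (-5 + 3)*(-1) + 23 = -2*(-1) + 23 = 2 + 23 = 25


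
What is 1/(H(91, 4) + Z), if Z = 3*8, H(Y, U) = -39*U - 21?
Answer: -1/153 ≈ -0.0065359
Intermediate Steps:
H(Y, U) = -21 - 39*U
Z = 24
1/(H(91, 4) + Z) = 1/((-21 - 39*4) + 24) = 1/((-21 - 156) + 24) = 1/(-177 + 24) = 1/(-153) = -1/153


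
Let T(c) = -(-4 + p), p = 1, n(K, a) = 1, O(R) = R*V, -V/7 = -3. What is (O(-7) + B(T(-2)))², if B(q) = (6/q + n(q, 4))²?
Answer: 19044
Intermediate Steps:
V = 21 (V = -7*(-3) = 21)
O(R) = 21*R (O(R) = R*21 = 21*R)
T(c) = 3 (T(c) = -(-4 + 1) = -1*(-3) = 3)
B(q) = (1 + 6/q)² (B(q) = (6/q + 1)² = (1 + 6/q)²)
(O(-7) + B(T(-2)))² = (21*(-7) + (6 + 3)²/3²)² = (-147 + (⅑)*9²)² = (-147 + (⅑)*81)² = (-147 + 9)² = (-138)² = 19044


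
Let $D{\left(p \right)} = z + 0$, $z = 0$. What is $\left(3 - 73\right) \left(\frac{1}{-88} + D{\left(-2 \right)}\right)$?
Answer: $\frac{35}{44} \approx 0.79545$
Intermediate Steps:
$D{\left(p \right)} = 0$ ($D{\left(p \right)} = 0 + 0 = 0$)
$\left(3 - 73\right) \left(\frac{1}{-88} + D{\left(-2 \right)}\right) = \left(3 - 73\right) \left(\frac{1}{-88} + 0\right) = - 70 \left(- \frac{1}{88} + 0\right) = \left(-70\right) \left(- \frac{1}{88}\right) = \frac{35}{44}$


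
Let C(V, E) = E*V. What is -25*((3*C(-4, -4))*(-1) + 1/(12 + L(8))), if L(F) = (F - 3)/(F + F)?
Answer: 236000/197 ≈ 1198.0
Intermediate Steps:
L(F) = (-3 + F)/(2*F) (L(F) = (-3 + F)/((2*F)) = (-3 + F)*(1/(2*F)) = (-3 + F)/(2*F))
-25*((3*C(-4, -4))*(-1) + 1/(12 + L(8))) = -25*((3*(-4*(-4)))*(-1) + 1/(12 + (½)*(-3 + 8)/8)) = -25*((3*16)*(-1) + 1/(12 + (½)*(⅛)*5)) = -25*(48*(-1) + 1/(12 + 5/16)) = -25*(-48 + 1/(197/16)) = -25*(-48 + 16/197) = -25*(-9440/197) = 236000/197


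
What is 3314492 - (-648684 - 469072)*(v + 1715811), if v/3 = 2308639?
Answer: 9659346636860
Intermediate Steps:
v = 6925917 (v = 3*2308639 = 6925917)
3314492 - (-648684 - 469072)*(v + 1715811) = 3314492 - (-648684 - 469072)*(6925917 + 1715811) = 3314492 - (-1117756)*8641728 = 3314492 - 1*(-9659343322368) = 3314492 + 9659343322368 = 9659346636860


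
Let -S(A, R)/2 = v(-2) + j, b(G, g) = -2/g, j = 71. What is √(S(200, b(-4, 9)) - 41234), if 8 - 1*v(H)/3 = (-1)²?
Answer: 3*I*√4602 ≈ 203.51*I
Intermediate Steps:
v(H) = 21 (v(H) = 24 - 3*(-1)² = 24 - 3*1 = 24 - 3 = 21)
S(A, R) = -184 (S(A, R) = -2*(21 + 71) = -2*92 = -184)
√(S(200, b(-4, 9)) - 41234) = √(-184 - 41234) = √(-41418) = 3*I*√4602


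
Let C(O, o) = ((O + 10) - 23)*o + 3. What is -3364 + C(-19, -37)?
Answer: -2177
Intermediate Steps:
C(O, o) = 3 + o*(-13 + O) (C(O, o) = ((10 + O) - 23)*o + 3 = (-13 + O)*o + 3 = o*(-13 + O) + 3 = 3 + o*(-13 + O))
-3364 + C(-19, -37) = -3364 + (3 - 13*(-37) - 19*(-37)) = -3364 + (3 + 481 + 703) = -3364 + 1187 = -2177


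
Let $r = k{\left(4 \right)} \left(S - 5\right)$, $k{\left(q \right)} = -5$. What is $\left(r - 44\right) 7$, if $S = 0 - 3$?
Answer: $-28$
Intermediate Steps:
$S = -3$ ($S = 0 - 3 = -3$)
$r = 40$ ($r = - 5 \left(-3 - 5\right) = \left(-5\right) \left(-8\right) = 40$)
$\left(r - 44\right) 7 = \left(40 - 44\right) 7 = \left(-4\right) 7 = -28$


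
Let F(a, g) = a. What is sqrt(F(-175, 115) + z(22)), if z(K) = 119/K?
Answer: I*sqrt(82082)/22 ≈ 13.023*I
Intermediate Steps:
sqrt(F(-175, 115) + z(22)) = sqrt(-175 + 119/22) = sqrt(-3731/22) = I*sqrt(82082)/22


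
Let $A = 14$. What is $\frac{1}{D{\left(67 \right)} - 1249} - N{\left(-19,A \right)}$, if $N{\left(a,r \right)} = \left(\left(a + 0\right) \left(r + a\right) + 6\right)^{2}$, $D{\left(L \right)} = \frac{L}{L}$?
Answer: $- \frac{12730849}{1248} \approx -10201.0$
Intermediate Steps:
$D{\left(L \right)} = 1$
$N{\left(a,r \right)} = \left(6 + a \left(a + r\right)\right)^{2}$ ($N{\left(a,r \right)} = \left(a \left(a + r\right) + 6\right)^{2} = \left(6 + a \left(a + r\right)\right)^{2}$)
$\frac{1}{D{\left(67 \right)} - 1249} - N{\left(-19,A \right)} = \frac{1}{1 - 1249} - \left(6 + \left(-19\right)^{2} - 266\right)^{2} = \frac{1}{-1248} - \left(6 + 361 - 266\right)^{2} = - \frac{1}{1248} - 101^{2} = - \frac{1}{1248} - 10201 = - \frac{12730849}{1248}$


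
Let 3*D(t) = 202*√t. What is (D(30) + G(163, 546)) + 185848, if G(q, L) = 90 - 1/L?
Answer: 101522147/546 + 202*√30/3 ≈ 1.8631e+5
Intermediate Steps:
D(t) = 202*√t/3 (D(t) = (202*√t)/3 = 202*√t/3)
(D(30) + G(163, 546)) + 185848 = (202*√30/3 + (90 - 1/546)) + 185848 = (202*√30/3 + 49139/546) + 185848 = (49139/546 + 202*√30/3) + 185848 = 101522147/546 + 202*√30/3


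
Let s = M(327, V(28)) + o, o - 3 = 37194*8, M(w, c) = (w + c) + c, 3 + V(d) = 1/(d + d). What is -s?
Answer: -8340529/28 ≈ -2.9788e+5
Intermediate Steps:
V(d) = -3 + 1/(2*d) (V(d) = -3 + 1/(d + d) = -3 + 1/(2*d))
M(w, c) = w + 2*c (M(w, c) = (c + w) + c = w + 2*c)
o = 297555 (o = 3 + 37194*8 = 3 + 297552 = 297555)
s = 8340529/28 (s = (327 + 2*(-3 + (½)/28)) + 297555 = (327 + 2*(-3 + (½)*(1/28))) + 297555 = (327 + 2*(-3 + 1/56)) + 297555 = (327 + 2*(-167/56)) + 297555 = (327 - 167/28) + 297555 = 8989/28 + 297555 = 8340529/28 ≈ 2.9788e+5)
-s = -1*8340529/28 = -8340529/28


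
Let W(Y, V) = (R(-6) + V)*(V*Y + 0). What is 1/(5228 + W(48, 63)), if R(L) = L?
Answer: 1/177596 ≈ 5.6308e-6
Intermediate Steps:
W(Y, V) = V*Y*(-6 + V) (W(Y, V) = (-6 + V)*(V*Y + 0) = (-6 + V)*(V*Y) = V*Y*(-6 + V))
1/(5228 + W(48, 63)) = 1/(5228 + 63*48*(-6 + 63)) = 1/(5228 + 63*48*57) = 1/(5228 + 172368) = 1/177596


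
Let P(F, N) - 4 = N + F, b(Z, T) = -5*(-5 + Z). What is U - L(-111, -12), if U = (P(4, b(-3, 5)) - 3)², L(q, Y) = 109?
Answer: 1916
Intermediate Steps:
b(Z, T) = 25 - 5*Z
P(F, N) = 4 + F + N (P(F, N) = 4 + (N + F) = 4 + (F + N) = 4 + F + N)
U = 2025 (U = ((4 + 4 + (25 - 5*(-3))) - 3)² = ((4 + 4 + (25 + 15)) - 3)² = ((4 + 4 + 40) - 3)² = (48 - 3)² = 45² = 2025)
U - L(-111, -12) = 2025 - 1*109 = 2025 - 109 = 1916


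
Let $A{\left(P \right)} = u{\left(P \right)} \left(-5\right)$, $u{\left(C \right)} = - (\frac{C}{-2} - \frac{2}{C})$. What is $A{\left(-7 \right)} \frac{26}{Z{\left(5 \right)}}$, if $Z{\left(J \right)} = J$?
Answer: $\frac{689}{7} \approx 98.429$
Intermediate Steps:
$u{\left(C \right)} = \frac{C}{2} + \frac{2}{C}$ ($u{\left(C \right)} = - (C \left(- \frac{1}{2}\right) - \frac{2}{C}) = - (- \frac{C}{2} - \frac{2}{C}) = - (- \frac{2}{C} - \frac{C}{2}) = \frac{C}{2} + \frac{2}{C}$)
$A{\left(P \right)} = - \frac{10}{P} - \frac{5 P}{2}$ ($A{\left(P \right)} = \left(\frac{P}{2} + \frac{2}{P}\right) \left(-5\right) = - \frac{10}{P} - \frac{5 P}{2}$)
$A{\left(-7 \right)} \frac{26}{Z{\left(5 \right)}} = \left(- \frac{10}{-7} - - \frac{35}{2}\right) \frac{26}{5} = \left(\left(-10\right) \left(- \frac{1}{7}\right) + \frac{35}{2}\right) 26 \cdot \frac{1}{5} = \left(\frac{10}{7} + \frac{35}{2}\right) \frac{26}{5} = \frac{265}{14} \cdot \frac{26}{5} = \frac{689}{7}$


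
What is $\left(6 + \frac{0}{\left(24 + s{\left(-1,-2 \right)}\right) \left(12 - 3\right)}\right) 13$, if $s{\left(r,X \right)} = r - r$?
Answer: $78$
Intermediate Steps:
$s{\left(r,X \right)} = 0$
$\left(6 + \frac{0}{\left(24 + s{\left(-1,-2 \right)}\right) \left(12 - 3\right)}\right) 13 = \left(6 + \frac{0}{\left(24 + 0\right) \left(12 - 3\right)}\right) 13 = \left(6 + \frac{0}{24 \cdot 9}\right) 13 = \left(6 + \frac{0}{216}\right) 13 = \left(6 + 0 \cdot \frac{1}{216}\right) 13 = \left(6 + 0\right) 13 = 6 \cdot 13 = 78$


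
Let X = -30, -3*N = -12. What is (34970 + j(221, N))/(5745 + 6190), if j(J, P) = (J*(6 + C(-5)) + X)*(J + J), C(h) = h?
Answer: 17056/1705 ≈ 10.004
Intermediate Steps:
N = 4 (N = -⅓*(-12) = 4)
j(J, P) = 2*J*(-30 + J) (j(J, P) = (J*(6 - 5) - 30)*(J + J) = (J*1 - 30)*(2*J) = (J - 30)*(2*J) = (-30 + J)*(2*J) = 2*J*(-30 + J))
(34970 + j(221, N))/(5745 + 6190) = (34970 + 2*221*(-30 + 221))/(5745 + 6190) = (34970 + 2*221*191)/11935 = (34970 + 84422)*(1/11935) = 119392*(1/11935) = 17056/1705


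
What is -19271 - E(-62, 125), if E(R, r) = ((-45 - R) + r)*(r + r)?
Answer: -54771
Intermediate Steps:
E(R, r) = 2*r*(-45 + r - R) (E(R, r) = (-45 + r - R)*(2*r) = 2*r*(-45 + r - R))
-19271 - E(-62, 125) = -19271 - 2*125*(-45 + 125 - 1*(-62)) = -19271 - 2*125*(-45 + 125 + 62) = -19271 - 2*125*142 = -19271 - 1*35500 = -19271 - 35500 = -54771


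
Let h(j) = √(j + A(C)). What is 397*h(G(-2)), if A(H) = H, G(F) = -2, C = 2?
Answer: 0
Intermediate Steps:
h(j) = √(2 + j) (h(j) = √(j + 2) = √(2 + j))
397*h(G(-2)) = 397*√(2 - 2) = 397*√0 = 397*0 = 0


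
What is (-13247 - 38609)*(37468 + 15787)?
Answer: -2761591280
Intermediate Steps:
(-13247 - 38609)*(37468 + 15787) = -51856*53255 = -2761591280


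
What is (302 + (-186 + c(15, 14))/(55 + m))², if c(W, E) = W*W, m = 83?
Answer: 193349025/2116 ≈ 91375.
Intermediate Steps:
c(W, E) = W²
(302 + (-186 + c(15, 14))/(55 + m))² = (302 + (-186 + 15²)/(55 + 83))² = (302 + (-186 + 225)/138)² = (302 + 39*(1/138))² = (302 + 13/46)² = (13905/46)² = 193349025/2116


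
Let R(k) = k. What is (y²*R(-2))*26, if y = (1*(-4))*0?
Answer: 0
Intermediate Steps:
y = 0 (y = -4*0 = 0)
(y²*R(-2))*26 = (0²*(-2))*26 = (0*(-2))*26 = 0*26 = 0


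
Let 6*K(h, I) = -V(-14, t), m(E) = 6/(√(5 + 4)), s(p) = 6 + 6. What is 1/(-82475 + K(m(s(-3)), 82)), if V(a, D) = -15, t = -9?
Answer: -2/164945 ≈ -1.2125e-5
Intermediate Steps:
s(p) = 12
m(E) = 2 (m(E) = 6/(√9) = 6/3 = 6*(⅓) = 2)
K(h, I) = 5/2 (K(h, I) = (-1*(-15))/6 = (⅙)*15 = 5/2)
1/(-82475 + K(m(s(-3)), 82)) = 1/(-82475 + 5/2) = 1/(-164945/2) = -2/164945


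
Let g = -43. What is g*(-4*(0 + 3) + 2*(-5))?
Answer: 946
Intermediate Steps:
g*(-4*(0 + 3) + 2*(-5)) = -43*(-4*(0 + 3) + 2*(-5)) = -43*(-4*3 - 10) = -43*(-12 - 10) = -43*(-22) = 946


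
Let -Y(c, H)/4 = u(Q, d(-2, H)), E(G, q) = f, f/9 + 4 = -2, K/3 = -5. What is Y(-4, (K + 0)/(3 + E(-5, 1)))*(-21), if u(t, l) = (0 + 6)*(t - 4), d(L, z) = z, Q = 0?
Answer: -2016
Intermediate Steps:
K = -15 (K = 3*(-5) = -15)
f = -54 (f = -36 + 9*(-2) = -36 - 18 = -54)
E(G, q) = -54
u(t, l) = -24 + 6*t (u(t, l) = 6*(-4 + t) = -24 + 6*t)
Y(c, H) = 96 (Y(c, H) = -4*(-24 + 6*0) = -4*(-24 + 0) = -4*(-24) = 96)
Y(-4, (K + 0)/(3 + E(-5, 1)))*(-21) = 96*(-21) = -2016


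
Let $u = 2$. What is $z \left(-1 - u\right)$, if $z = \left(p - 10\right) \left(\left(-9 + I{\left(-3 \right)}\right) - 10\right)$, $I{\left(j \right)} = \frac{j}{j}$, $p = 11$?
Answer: $54$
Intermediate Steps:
$I{\left(j \right)} = 1$
$z = -18$ ($z = \left(11 - 10\right) \left(\left(-9 + 1\right) - 10\right) = 1 \left(-8 - 10\right) = 1 \left(-18\right) = -18$)
$z \left(-1 - u\right) = - 18 \left(-1 - 2\right) = \left(-18\right) \left(-3\right) = 54$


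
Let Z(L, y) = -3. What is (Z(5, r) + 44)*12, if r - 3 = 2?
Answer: 492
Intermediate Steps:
r = 5 (r = 3 + 2 = 5)
(Z(5, r) + 44)*12 = (-3 + 44)*12 = 41*12 = 492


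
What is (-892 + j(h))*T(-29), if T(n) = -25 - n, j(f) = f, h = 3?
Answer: -3556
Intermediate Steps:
(-892 + j(h))*T(-29) = (-892 + 3)*(-25 - 1*(-29)) = -889*(-25 + 29) = -889*4 = -3556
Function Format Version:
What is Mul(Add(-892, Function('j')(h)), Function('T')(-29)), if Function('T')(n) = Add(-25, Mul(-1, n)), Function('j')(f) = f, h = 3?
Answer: -3556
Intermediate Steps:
Mul(Add(-892, Function('j')(h)), Function('T')(-29)) = Mul(Add(-892, 3), Add(-25, Mul(-1, -29))) = Mul(-889, Add(-25, 29)) = Mul(-889, 4) = -3556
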